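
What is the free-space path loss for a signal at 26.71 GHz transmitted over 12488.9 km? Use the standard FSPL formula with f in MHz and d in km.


f = 26.71 GHz = 26710.0000 MHz
d = 12488.9 km
FSPL = 32.44 + 20*log10(26710.0000) + 20*log10(12488.9)
FSPL = 32.44 + 88.5335 + 81.9305
FSPL = 202.9040 dB

202.9040 dB


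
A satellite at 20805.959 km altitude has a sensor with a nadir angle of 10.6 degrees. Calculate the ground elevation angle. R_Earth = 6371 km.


r = R_E + alt = 27176.9590 km
Law of sines in the satellite / Earth-center / ground-point triangle:
  sin(nadir)/R_E = sin(90 + el)/r  =>  cos(el) = (r/R_E)*sin(nadir)
cos(el) = (27176.9590 / 6371.0000) * sin(10.6 deg) = 0.7846866
el = arccos(0.7846866) = 38.3083 deg
(Earth-central angle = 90 - nadir - el = 41.0917 deg)

38.3083 degrees


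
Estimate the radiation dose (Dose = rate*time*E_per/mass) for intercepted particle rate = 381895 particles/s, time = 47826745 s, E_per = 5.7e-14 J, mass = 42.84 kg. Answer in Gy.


Total energy deposited = rate * time * E_per
  = 381895 * 47826745 * 5.7e-14 = 1.0411 J
Dose = E_total / mass = 1.0411 / 42.84
Dose = 0.0243019 Gy

0.0243 Gy


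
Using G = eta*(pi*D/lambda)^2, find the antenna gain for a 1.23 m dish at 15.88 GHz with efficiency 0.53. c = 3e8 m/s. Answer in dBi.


lambda = c/f = 3e8 / 1.588e+10 = 0.01889169 m
G = eta*(pi*D/lambda)^2 = 0.53*(pi*1.23/0.01889169)^2
G = 22174.0144 (linear)
G = 10*log10(22174.0144) = 43.4584 dBi

43.4584 dBi


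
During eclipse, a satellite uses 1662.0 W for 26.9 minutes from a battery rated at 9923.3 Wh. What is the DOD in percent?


E_used = P * t / 60 = 1662.0 * 26.9 / 60 = 745.1300 Wh
DOD = E_used / E_total * 100 = 745.1300 / 9923.3 * 100
DOD = 7.5089 %

7.5089 %


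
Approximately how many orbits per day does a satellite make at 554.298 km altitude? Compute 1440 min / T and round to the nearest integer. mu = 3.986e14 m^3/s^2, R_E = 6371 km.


r = 6.925298e+06 m
T = 2*pi*sqrt(r^3/mu) = 5735.4688 s = 95.5911 min
revs/day = 1440 / 95.5911 = 15.0642
Rounded: 15 revolutions per day

15 revolutions per day


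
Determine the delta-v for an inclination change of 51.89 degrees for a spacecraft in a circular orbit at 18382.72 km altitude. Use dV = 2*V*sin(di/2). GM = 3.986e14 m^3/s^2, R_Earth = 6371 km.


r = 24753.7200 km = 2.475372e+07 m
V = sqrt(mu/r) = 4012.8083 m/s
di = 51.89 deg = 0.9056513 rad
dV = 2*V*sin(di/2) = 2*4012.8083*sin(0.4528257)
dV = 3511.2728 m/s = 3.5113 km/s

3.5113 km/s


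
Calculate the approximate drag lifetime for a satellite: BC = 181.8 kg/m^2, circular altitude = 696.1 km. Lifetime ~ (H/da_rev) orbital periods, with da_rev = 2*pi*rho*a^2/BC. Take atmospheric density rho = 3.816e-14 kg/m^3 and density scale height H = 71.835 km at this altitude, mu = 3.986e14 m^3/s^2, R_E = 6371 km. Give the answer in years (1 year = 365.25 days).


a = R_E + alt = 7067.1000 km = 7.0671e+06 m
da_rev = 2*pi*rho*a^2/BC = 2*pi*3.816e-14*(7.0671e+06)^2/181.8 = 0.0658683567 m per revolution
N = H/da_rev = 71835.0000 m / 0.0658683567 m = 1.0905844e+06 revolutions
P = 2*pi*sqrt(a^3/mu) = 5912.5262 s
lifetime = N*P = 1.0905844e+06 * 5912.5262 = 6.4481086e+09 s = 74630.8866 days
years = 74630.8866 / 365.25 = 204.3282 years

204.3282 years


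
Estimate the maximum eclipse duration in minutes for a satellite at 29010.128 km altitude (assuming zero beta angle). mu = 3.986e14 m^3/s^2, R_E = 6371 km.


r = 35381.1280 km
T = 1103.8689 min
Eclipse fraction = arcsin(R_E/r)/pi = arcsin(6371.0000/35381.1280)/pi
= arcsin(0.1800677)/pi = 0.0576317
Eclipse duration = 0.0576317 * 1103.8689 = 63.6178 min

63.6178 minutes


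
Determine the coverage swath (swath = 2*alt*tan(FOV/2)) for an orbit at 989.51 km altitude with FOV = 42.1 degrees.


FOV = 42.1 deg = 0.7347836 rad
swath = 2 * alt * tan(FOV/2) = 2 * 989.51 * tan(0.3673918)
swath = 2 * 989.51 * 0.3848656
swath = 761.6568 km

761.6568 km


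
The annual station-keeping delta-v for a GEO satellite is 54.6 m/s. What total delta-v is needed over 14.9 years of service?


dV = rate * years = 54.6 * 14.9
dV = 813.5400 m/s

813.5400 m/s


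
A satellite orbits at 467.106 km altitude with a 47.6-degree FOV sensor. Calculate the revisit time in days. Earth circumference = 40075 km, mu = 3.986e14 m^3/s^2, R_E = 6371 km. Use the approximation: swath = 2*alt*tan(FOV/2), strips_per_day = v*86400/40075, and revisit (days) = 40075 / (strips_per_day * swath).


swath = 2*467.106*tan(0.4153884) = 412.0366 km
v = sqrt(mu/r) = 7634.8539 m/s = 7.6349 km/s
strips/day = v*86400/40075 = 7.6349*86400/40075 = 16.4604
coverage/day = strips * swath = 16.4604 * 412.0366 = 6782.2958 km
revisit = 40075 / 6782.2958 = 5.9088 days

5.9088 days


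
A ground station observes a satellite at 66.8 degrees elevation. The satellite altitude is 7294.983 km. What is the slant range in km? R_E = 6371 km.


h = 7294.983 km, el = 66.8 deg
d = -R_E*sin(el) + sqrt((R_E*sin(el))^2 + 2*R_E*h + h^2)
d = -6371.0000*sin(1.1659) + sqrt((6371.0000*0.9191353)^2 + 2*6371.0000*7294.983 + 7294.983^2)
d = 7577.7280 km

7577.7280 km


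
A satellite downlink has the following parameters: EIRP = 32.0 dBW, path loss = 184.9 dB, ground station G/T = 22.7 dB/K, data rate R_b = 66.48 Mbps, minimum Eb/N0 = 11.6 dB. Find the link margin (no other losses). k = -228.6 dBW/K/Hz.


C/N0 = EIRP - FSPL + G/T - k = 32.0 - 184.9 + 22.7 - (-228.6)
C/N0 = 98.4000 dB-Hz
R_b = 66.48 Mbps = 6.648e+07 bps -> 10*log10(R_b) = 78.2269 dB-Hz
Eb/N0 = C/N0 - 10*log10(R_b) = 98.4000 - 78.2269 = 20.1731 dB
Margin = Eb/N0 - Eb/N0_req = 20.1731 - 11.6 = 8.5731 dB (link closes)

8.5731 dB


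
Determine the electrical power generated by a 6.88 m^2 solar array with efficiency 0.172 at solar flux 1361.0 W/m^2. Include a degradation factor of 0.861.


P = area * eta * S * degradation
P = 6.88 * 0.172 * 1361.0 * 0.861
P = 1386.6861 W

1386.6861 W


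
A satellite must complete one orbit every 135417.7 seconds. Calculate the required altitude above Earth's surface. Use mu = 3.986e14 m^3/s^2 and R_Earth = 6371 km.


T = 135417.7 s
r = (mu*T^2/(4*pi^2))^(1/3) = (3.986e14 * 135417.7^2 / (4*pi^2))^(1/3)
r = 5.6995794e+07 m = 56995.7940 km
alt = r - R_E = 56995.7940 - 6371 = 50624.7940 km

50624.7940 km


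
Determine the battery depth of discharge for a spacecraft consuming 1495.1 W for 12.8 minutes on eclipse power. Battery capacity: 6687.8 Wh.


E_used = P * t / 60 = 1495.1 * 12.8 / 60 = 318.9547 Wh
DOD = E_used / E_total * 100 = 318.9547 / 6687.8 * 100
DOD = 4.7692 %

4.7692 %


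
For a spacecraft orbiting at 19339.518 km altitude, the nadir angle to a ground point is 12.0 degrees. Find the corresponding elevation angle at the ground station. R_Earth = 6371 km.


r = R_E + alt = 25710.5180 km
Law of sines in the satellite / Earth-center / ground-point triangle:
  sin(nadir)/R_E = sin(90 + el)/r  =>  cos(el) = (r/R_E)*sin(nadir)
cos(el) = (25710.5180 / 6371.0000) * sin(12.0 deg) = 0.839039
el = arccos(0.839039) = 32.9612 deg
(Earth-central angle = 90 - nadir - el = 45.0388 deg)

32.9612 degrees


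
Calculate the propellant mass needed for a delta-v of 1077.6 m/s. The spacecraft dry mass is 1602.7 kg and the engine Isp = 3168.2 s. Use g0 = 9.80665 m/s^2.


ve = Isp * g0 = 3168.2 * 9.80665 = 31069.428530 m/s
mass ratio = exp(dv/ve) = exp(1077.6/31069.428530) = 1.03529210
m_prop = m_dry * (mr - 1) = 1602.7 * (1.03529210 - 1)
m_prop = 56.5627 kg

56.5627 kg


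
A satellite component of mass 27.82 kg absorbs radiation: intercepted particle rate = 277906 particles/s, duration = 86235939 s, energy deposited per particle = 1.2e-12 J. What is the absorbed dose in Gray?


Total energy deposited = rate * time * E_per
  = 277906 * 86235939 * 1.2e-12 = 28.7586 J
Dose = E_total / mass = 28.7586 / 27.82
Dose = 1.0337 Gy

1.0337 Gy


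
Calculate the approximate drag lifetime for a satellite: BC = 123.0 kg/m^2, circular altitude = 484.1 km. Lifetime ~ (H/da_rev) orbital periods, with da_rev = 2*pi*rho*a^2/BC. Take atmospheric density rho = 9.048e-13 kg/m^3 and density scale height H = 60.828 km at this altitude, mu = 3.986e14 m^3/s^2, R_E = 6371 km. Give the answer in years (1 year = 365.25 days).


a = R_E + alt = 6855.1000 km = 6.8551e+06 m
da_rev = 2*pi*rho*a^2/BC = 2*pi*9.048e-13*(6.8551e+06)^2/123.0 = 2.171976 m per revolution
N = H/da_rev = 60828.0000 m / 2.171976 m = 28005.8397 revolutions
P = 2*pi*sqrt(a^3/mu) = 5648.4841 s
lifetime = N*P = 28005.8397 * 5648.4841 = 1.5819054e+08 s = 1830.9090 days
years = 1830.9090 / 365.25 = 5.0128 years

5.0128 years


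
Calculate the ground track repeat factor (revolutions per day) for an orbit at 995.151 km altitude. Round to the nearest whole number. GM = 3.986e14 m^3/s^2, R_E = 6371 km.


r = 7.366151e+06 m
T = 2*pi*sqrt(r^3/mu) = 6291.7600 s = 104.8627 min
revs/day = 1440 / 104.8627 = 13.7322
Rounded: 14 revolutions per day

14 revolutions per day


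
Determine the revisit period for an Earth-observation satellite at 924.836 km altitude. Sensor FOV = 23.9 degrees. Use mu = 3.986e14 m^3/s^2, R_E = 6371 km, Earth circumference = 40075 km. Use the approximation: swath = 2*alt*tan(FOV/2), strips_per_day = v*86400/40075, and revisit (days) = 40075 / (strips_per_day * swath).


swath = 2*924.836*tan(0.2085668) = 391.4732 km
v = sqrt(mu/r) = 7391.4751 m/s = 7.3915 km/s
strips/day = v*86400/40075 = 7.3915*86400/40075 = 15.9357
coverage/day = strips * swath = 15.9357 * 391.4732 = 6238.4015 km
revisit = 40075 / 6238.4015 = 6.4239 days

6.4239 days


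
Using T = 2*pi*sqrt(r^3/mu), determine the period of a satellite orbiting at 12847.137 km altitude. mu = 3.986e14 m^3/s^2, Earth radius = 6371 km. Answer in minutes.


r = 19218.1370 km = 1.9218137e+07 m
T = 2*pi*sqrt(r^3/mu) = 2*pi*sqrt(7.097965e+21 / 3.986e14)
T = 26514.1768 s = 441.9029 min

441.9029 minutes


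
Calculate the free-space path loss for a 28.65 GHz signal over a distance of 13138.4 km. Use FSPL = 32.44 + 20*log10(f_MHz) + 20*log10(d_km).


f = 28.65 GHz = 28650.0000 MHz
d = 13138.4 km
FSPL = 32.44 + 20*log10(28650.0000) + 20*log10(13138.4)
FSPL = 32.44 + 89.1425 + 82.3708
FSPL = 203.9533 dB

203.9533 dB


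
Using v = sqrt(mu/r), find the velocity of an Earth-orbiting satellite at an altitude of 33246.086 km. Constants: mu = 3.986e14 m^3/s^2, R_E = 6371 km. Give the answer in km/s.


r = R_E + alt = 6371.0 + 33246.086 = 39617.0860 km = 3.9617086e+07 m
v = sqrt(mu/r) = sqrt(3.986e14 / 3.9617086e+07) = 3171.9577 m/s = 3.1720 km/s

3.1720 km/s


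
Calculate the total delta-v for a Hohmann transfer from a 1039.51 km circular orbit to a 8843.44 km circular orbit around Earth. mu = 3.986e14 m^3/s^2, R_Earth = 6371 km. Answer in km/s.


r1 = 7410.5100 km = 7.41051e+06 m
r2 = 15214.4400 km = 1.521444e+07 m
dv1 = sqrt(mu/r1)*(sqrt(2*r2/(r1+r2)) - 1) = 1171.3185 m/s
dv2 = sqrt(mu/r2)*(1 - sqrt(2*r1/(r1+r2))) = 975.7529 m/s
total dv = |dv1| + |dv2| = 1171.3185 + 975.7529 = 2147.0714 m/s = 2.1471 km/s

2.1471 km/s


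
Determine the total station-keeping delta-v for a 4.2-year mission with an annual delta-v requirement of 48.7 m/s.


dV = rate * years = 48.7 * 4.2
dV = 204.5400 m/s

204.5400 m/s


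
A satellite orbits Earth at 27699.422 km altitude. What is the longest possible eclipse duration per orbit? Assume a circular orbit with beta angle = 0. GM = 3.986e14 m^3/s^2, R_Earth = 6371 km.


r = 34070.4220 km
T = 1043.1007 min
Eclipse fraction = arcsin(R_E/r)/pi = arcsin(6371.0000/34070.4220)/pi
= arcsin(0.186995)/pi = 0.05987483
Eclipse duration = 0.05987483 * 1043.1007 = 62.4555 min

62.4555 minutes


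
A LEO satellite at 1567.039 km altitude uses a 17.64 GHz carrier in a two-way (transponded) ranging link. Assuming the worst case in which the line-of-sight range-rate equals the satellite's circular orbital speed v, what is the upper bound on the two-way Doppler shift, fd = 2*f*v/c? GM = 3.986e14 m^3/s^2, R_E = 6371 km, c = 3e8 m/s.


r = 7.938039e+06 m
v = sqrt(mu/r) = 7086.1776 m/s (worst-case radial velocity)
f = 17.64 GHz = 1.764e+10 Hz
fd = 2*f*v/c = 2*1.764e+10*7086.1776/3.0e+08
fd = 833334.4862 Hz

833334.4862 Hz


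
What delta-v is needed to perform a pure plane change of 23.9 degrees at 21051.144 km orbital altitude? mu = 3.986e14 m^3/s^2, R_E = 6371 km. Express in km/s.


r = 27422.1440 km = 2.7422144e+07 m
V = sqrt(mu/r) = 3812.5710 m/s
di = 23.9 deg = 0.4171337 rad
dV = 2*V*sin(di/2) = 2*3812.5710*sin(0.2085668)
dV = 1578.8468 m/s = 1.5788 km/s

1.5788 km/s


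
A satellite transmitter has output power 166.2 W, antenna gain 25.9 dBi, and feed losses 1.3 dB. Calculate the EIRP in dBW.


Pt = 166.2 W = 22.2063 dBW
EIRP = Pt_dBW + Gt - losses = 22.2063 + 25.9 - 1.3 = 46.8063 dBW

46.8063 dBW


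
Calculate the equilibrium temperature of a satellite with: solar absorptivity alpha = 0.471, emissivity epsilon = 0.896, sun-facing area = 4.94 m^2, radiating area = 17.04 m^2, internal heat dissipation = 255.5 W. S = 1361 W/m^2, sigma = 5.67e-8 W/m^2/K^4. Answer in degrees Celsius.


Numerator = alpha*S*A_sun + Q_int = 0.471*1361*4.94 + 255.5 = 3422.1931 W
Denominator = eps*sigma*A_rad = 0.896*5.67e-8*17.04 = 8.6568653e-07 W/K^4
T^4 = 3.9531551e+09 K^4
T = 250.7471 K = -22.4029 C

-22.4029 degrees Celsius


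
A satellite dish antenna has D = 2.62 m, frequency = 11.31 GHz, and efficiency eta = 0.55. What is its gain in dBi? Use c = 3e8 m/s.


lambda = c/f = 3e8 / 1.131e+10 = 0.0265252 m
G = eta*(pi*D/lambda)^2 = 0.55*(pi*2.62/0.0265252)^2
G = 52959.9685 (linear)
G = 10*log10(52959.9685) = 47.2395 dBi

47.2395 dBi


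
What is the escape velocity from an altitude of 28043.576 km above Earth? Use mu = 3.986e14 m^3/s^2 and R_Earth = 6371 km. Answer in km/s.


r = 6371.0 + 28043.576 = 34414.5760 km = 3.4414576e+07 m
v_esc = sqrt(2*mu/r) = sqrt(2*3.986e14 / 3.4414576e+07)
v_esc = 4812.9620 m/s = 4.8130 km/s

4.8130 km/s


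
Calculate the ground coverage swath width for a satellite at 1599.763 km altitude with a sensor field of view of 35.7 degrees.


FOV = 35.7 deg = 0.6230825 rad
swath = 2 * alt * tan(FOV/2) = 2 * 1599.763 * tan(0.3115413)
swath = 2 * 1599.763 * 0.3220278
swath = 1030.3362 km

1030.3362 km


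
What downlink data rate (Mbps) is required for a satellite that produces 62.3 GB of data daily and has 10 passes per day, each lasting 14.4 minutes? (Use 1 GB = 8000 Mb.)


total contact time = 10 * 14.4 * 60 = 8640.0000 s
data = 62.3 GB = 498400.0000 Mb
rate = 498400.0000 / 8640.0000 = 57.6852 Mbps

57.6852 Mbps


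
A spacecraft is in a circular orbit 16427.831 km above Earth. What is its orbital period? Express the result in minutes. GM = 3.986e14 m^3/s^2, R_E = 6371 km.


r = 22798.8310 km = 2.2798831e+07 m
T = 2*pi*sqrt(r^3/mu) = 2*pi*sqrt(1.1850529e+22 / 3.986e14)
T = 34259.4266 s = 570.9904 min

570.9904 minutes


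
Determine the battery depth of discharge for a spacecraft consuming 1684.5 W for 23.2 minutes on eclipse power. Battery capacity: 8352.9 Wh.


E_used = P * t / 60 = 1684.5 * 23.2 / 60 = 651.3400 Wh
DOD = E_used / E_total * 100 = 651.3400 / 8352.9 * 100
DOD = 7.7978 %

7.7978 %


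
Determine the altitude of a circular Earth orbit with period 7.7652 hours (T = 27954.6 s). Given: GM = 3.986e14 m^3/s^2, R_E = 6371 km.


T = 27954.6 s
r = (mu*T^2/(4*pi^2))^(1/3) = (3.986e14 * 27954.6^2 / (4*pi^2))^(1/3)
r = 1.9908019e+07 m = 19908.0187 km
alt = r - R_E = 19908.0187 - 6371 = 13537.0187 km

13537.0187 km


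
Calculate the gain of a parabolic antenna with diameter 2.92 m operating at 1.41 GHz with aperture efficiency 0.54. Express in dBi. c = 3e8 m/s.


lambda = c/f = 3e8 / 1.41e+09 = 0.212766 m
G = eta*(pi*D/lambda)^2 = 0.54*(pi*2.92/0.212766)^2
G = 1003.8179 (linear)
G = 10*log10(1003.8179) = 30.0165 dBi

30.0165 dBi


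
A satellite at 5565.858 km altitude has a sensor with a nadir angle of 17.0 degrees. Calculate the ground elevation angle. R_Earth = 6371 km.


r = R_E + alt = 11936.8580 km
Law of sines in the satellite / Earth-center / ground-point triangle:
  sin(nadir)/R_E = sin(90 + el)/r  =>  cos(el) = (r/R_E)*sin(nadir)
cos(el) = (11936.8580 / 6371.0000) * sin(17.0 deg) = 0.5477946
el = arccos(0.5477946) = 56.7842 deg
(Earth-central angle = 90 - nadir - el = 16.2158 deg)

56.7842 degrees


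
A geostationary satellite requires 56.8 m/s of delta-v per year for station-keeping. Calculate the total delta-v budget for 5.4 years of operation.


dV = rate * years = 56.8 * 5.4
dV = 306.7200 m/s

306.7200 m/s


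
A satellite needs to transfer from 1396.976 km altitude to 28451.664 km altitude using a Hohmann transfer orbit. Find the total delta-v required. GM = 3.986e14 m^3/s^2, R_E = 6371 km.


r1 = 7767.9760 km = 7.767976e+06 m
r2 = 34822.6640 km = 3.4822664e+07 m
dv1 = sqrt(mu/r1)*(sqrt(2*r2/(r1+r2)) - 1) = 1996.8459 m/s
dv2 = sqrt(mu/r2)*(1 - sqrt(2*r1/(r1+r2))) = 1339.8960 m/s
total dv = |dv1| + |dv2| = 1996.8459 + 1339.8960 = 3336.7420 m/s = 3.3367 km/s

3.3367 km/s


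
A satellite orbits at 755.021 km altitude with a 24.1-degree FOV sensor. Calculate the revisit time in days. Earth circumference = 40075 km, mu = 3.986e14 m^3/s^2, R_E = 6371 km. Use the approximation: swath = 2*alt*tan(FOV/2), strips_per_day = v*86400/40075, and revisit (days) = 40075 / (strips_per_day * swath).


swath = 2*755.021*tan(0.2103122) = 322.3469 km
v = sqrt(mu/r) = 7479.0270 m/s = 7.4790 km/s
strips/day = v*86400/40075 = 7.4790*86400/40075 = 16.1245
coverage/day = strips * swath = 16.1245 * 322.3469 = 5197.6711 km
revisit = 40075 / 5197.6711 = 7.7102 days

7.7102 days


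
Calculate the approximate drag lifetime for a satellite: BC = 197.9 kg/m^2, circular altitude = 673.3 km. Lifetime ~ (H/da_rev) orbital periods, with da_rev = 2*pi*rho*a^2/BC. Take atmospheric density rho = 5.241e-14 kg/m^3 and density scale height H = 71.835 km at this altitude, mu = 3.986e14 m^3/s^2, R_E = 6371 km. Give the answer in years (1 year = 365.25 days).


a = R_E + alt = 7044.3000 km = 7.0443e+06 m
da_rev = 2*pi*rho*a^2/BC = 2*pi*5.241e-14*(7.0443e+06)^2/197.9 = 0.082570311 m per revolution
N = H/da_rev = 71835.0000 m / 0.082570311 m = 869985.8233 revolutions
P = 2*pi*sqrt(a^3/mu) = 5883.9366 s
lifetime = N*P = 869985.8233 * 5883.9366 = 5.1189414e+09 s = 59247.0075 days
years = 59247.0075 / 365.25 = 162.2095 years

162.2095 years


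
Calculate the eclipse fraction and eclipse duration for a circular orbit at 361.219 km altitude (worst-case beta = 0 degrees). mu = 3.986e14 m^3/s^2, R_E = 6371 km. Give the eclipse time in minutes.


r = 6732.2190 km
T = 91.6215 min
Eclipse fraction = arcsin(R_E/r)/pi = arcsin(6371.0000/6732.2190)/pi
= arcsin(0.9463447)/pi = 0.3952552
Eclipse duration = 0.3952552 * 91.6215 = 36.2139 min

36.2139 minutes


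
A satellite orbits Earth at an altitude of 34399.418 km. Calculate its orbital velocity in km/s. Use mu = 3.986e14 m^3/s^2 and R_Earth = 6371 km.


r = R_E + alt = 6371.0 + 34399.418 = 40770.4180 km = 4.0770418e+07 m
v = sqrt(mu/r) = sqrt(3.986e14 / 4.0770418e+07) = 3126.7709 m/s = 3.1268 km/s

3.1268 km/s


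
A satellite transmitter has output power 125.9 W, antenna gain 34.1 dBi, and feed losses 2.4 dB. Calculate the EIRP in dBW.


Pt = 125.9 W = 21.0003 dBW
EIRP = Pt_dBW + Gt - losses = 21.0003 + 34.1 - 2.4 = 52.7003 dBW

52.7003 dBW


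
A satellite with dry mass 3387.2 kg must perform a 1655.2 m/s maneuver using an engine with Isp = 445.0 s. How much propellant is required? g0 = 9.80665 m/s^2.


ve = Isp * g0 = 445.0 * 9.80665 = 4363.959250 m/s
mass ratio = exp(dv/ve) = exp(1655.2/4363.959250) = 1.46124469
m_prop = m_dry * (mr - 1) = 3387.2 * (1.46124469 - 1)
m_prop = 1562.3280 kg

1562.3280 kg


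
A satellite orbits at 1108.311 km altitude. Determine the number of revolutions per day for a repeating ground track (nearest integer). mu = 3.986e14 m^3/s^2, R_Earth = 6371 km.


r = 7.479311e+06 m
T = 2*pi*sqrt(r^3/mu) = 6437.2979 s = 107.2883 min
revs/day = 1440 / 107.2883 = 13.4218
Rounded: 13 revolutions per day

13 revolutions per day


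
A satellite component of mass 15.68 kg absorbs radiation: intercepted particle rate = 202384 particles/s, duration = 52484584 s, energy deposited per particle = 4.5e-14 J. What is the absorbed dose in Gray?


Total energy deposited = rate * time * E_per
  = 202384 * 52484584 * 4.5e-14 = 0.4779918 J
Dose = E_total / mass = 0.4779918 / 15.68
Dose = 0.03048417 Gy

0.0305 Gy


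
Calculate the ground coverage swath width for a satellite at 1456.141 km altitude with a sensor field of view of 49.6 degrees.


FOV = 49.6 deg = 0.8656833 rad
swath = 2 * alt * tan(FOV/2) = 2 * 1456.141 * tan(0.4328417)
swath = 2 * 1456.141 * 0.4620649
swath = 1345.6632 km

1345.6632 km


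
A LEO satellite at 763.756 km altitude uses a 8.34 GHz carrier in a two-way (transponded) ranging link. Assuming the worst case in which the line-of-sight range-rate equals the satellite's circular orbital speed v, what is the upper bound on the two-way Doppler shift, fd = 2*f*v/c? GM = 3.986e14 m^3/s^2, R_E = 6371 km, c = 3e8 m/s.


r = 7.134756e+06 m
v = sqrt(mu/r) = 7474.4473 m/s (worst-case radial velocity)
f = 8.34 GHz = 8.34e+09 Hz
fd = 2*f*v/c = 2*8.34e+09*7474.4473/3.0e+08
fd = 415579.2702 Hz

415579.2702 Hz


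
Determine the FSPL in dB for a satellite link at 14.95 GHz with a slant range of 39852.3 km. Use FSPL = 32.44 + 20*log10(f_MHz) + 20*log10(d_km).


f = 14.95 GHz = 14950.0000 MHz
d = 39852.3 km
FSPL = 32.44 + 20*log10(14950.0000) + 20*log10(39852.3)
FSPL = 32.44 + 83.4928 + 92.0091
FSPL = 207.9419 dB

207.9419 dB


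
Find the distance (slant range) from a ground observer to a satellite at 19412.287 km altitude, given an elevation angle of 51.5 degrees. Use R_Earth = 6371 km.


h = 19412.287 km, el = 51.5 deg
d = -R_E*sin(el) + sqrt((R_E*sin(el))^2 + 2*R_E*h + h^2)
d = -6371.0000*sin(0.8988446) + sqrt((6371.0000*0.7826082)^2 + 2*6371.0000*19412.287 + 19412.287^2)
d = 20490.4319 km

20490.4319 km


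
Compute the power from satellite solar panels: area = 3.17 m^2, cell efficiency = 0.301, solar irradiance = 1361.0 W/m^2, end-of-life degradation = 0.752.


P = area * eta * S * degradation
P = 3.17 * 0.301 * 1361.0 * 0.752
P = 976.5663 W

976.5663 W


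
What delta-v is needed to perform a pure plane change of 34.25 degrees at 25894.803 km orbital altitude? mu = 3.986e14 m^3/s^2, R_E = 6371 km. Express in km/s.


r = 32265.8030 km = 3.2265803e+07 m
V = sqrt(mu/r) = 3514.7740 m/s
di = 34.25 deg = 0.5977753 rad
dV = 2*V*sin(di/2) = 2*3514.7740*sin(0.2988876)
dV = 2069.9020 m/s = 2.0699 km/s

2.0699 km/s


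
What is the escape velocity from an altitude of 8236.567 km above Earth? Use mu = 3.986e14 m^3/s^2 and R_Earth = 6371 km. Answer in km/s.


r = 6371.0 + 8236.567 = 14607.5670 km = 1.4607567e+07 m
v_esc = sqrt(2*mu/r) = sqrt(2*3.986e14 / 1.4607567e+07)
v_esc = 7387.4525 m/s = 7.3875 km/s

7.3875 km/s


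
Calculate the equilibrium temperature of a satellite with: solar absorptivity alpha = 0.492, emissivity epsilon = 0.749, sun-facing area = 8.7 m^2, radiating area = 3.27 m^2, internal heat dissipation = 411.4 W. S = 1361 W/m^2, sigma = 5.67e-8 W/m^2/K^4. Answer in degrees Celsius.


Numerator = alpha*S*A_sun + Q_int = 0.492*1361*8.7 + 411.4 = 6237.0244 W
Denominator = eps*sigma*A_rad = 0.749*5.67e-8*3.27 = 1.3887134e-07 W/K^4
T^4 = 4.491225e+10 K^4
T = 460.3532 K = 187.2032 C

187.2032 degrees Celsius


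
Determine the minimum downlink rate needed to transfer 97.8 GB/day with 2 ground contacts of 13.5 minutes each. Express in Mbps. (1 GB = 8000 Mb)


total contact time = 2 * 13.5 * 60 = 1620.0000 s
data = 97.8 GB = 782400.0000 Mb
rate = 782400.0000 / 1620.0000 = 482.9630 Mbps

482.9630 Mbps


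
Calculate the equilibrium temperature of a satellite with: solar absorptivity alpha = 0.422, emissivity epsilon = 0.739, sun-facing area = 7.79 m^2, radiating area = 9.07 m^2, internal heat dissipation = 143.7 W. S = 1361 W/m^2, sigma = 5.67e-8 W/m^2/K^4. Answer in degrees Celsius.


Numerator = alpha*S*A_sun + Q_int = 0.422*1361*7.79 + 143.7 = 4617.8242 W
Denominator = eps*sigma*A_rad = 0.739*5.67e-8*9.07 = 3.8004479e-07 W/K^4
T^4 = 1.2150737e+10 K^4
T = 332.0096 K = 58.8596 C

58.8596 degrees Celsius


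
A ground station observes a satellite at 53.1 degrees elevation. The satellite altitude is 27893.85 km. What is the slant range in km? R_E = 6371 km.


h = 27893.85 km, el = 53.1 deg
d = -R_E*sin(el) + sqrt((R_E*sin(el))^2 + 2*R_E*h + h^2)
d = -6371.0000*sin(0.9267698) + sqrt((6371.0000*0.7996847)^2 + 2*6371.0000*27893.85 + 27893.85^2)
d = 28955.8654 km

28955.8654 km


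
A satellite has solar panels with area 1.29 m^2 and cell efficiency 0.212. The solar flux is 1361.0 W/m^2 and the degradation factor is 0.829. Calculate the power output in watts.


P = area * eta * S * degradation
P = 1.29 * 0.212 * 1361.0 * 0.829
P = 308.5590 W

308.5590 W


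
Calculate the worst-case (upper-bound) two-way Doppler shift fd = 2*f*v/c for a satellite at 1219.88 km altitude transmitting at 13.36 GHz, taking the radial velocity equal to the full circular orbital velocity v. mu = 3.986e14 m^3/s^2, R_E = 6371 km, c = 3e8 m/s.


r = 7.59088e+06 m
v = sqrt(mu/r) = 7246.4047 m/s (worst-case radial velocity)
f = 13.36 GHz = 1.336e+10 Hz
fd = 2*f*v/c = 2*1.336e+10*7246.4047/3.0e+08
fd = 645413.1107 Hz

645413.1107 Hz


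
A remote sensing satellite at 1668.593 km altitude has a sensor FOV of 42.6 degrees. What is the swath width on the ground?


FOV = 42.6 deg = 0.7435103 rad
swath = 2 * alt * tan(FOV/2) = 2 * 1668.593 * tan(0.3717551)
swath = 2 * 1668.593 * 0.3898837
swath = 1301.1145 km

1301.1145 km


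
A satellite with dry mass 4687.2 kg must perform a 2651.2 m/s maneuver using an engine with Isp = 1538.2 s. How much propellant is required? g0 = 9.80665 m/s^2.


ve = Isp * g0 = 1538.2 * 9.80665 = 15084.589030 m/s
mass ratio = exp(dv/ve) = exp(2651.2/15084.589030) = 1.19214658
m_prop = m_dry * (mr - 1) = 4687.2 * (1.19214658 - 1)
m_prop = 900.6295 kg

900.6295 kg


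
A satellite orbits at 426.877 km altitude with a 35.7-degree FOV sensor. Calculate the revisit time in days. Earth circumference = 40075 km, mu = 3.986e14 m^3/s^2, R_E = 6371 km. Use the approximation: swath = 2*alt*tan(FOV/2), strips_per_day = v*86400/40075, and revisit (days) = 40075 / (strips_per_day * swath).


swath = 2*426.877*tan(0.3115413) = 274.9325 km
v = sqrt(mu/r) = 7657.4117 m/s = 7.6574 km/s
strips/day = v*86400/40075 = 7.6574*86400/40075 = 16.5091
coverage/day = strips * swath = 16.5091 * 274.9325 = 4538.8756 km
revisit = 40075 / 4538.8756 = 8.8293 days

8.8293 days


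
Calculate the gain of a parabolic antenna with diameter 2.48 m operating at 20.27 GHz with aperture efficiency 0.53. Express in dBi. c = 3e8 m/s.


lambda = c/f = 3e8 / 2.027e+10 = 0.0148002 m
G = eta*(pi*D/lambda)^2 = 0.53*(pi*2.48/0.0148002)^2
G = 146873.6760 (linear)
G = 10*log10(146873.6760) = 51.6694 dBi

51.6694 dBi


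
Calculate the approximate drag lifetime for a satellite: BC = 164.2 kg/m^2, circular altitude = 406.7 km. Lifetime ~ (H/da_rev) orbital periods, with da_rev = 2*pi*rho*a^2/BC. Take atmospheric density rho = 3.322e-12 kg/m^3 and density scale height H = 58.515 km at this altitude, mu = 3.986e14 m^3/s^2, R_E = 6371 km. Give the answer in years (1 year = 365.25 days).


a = R_E + alt = 6777.7000 km = 6.7777e+06 m
da_rev = 2*pi*rho*a^2/BC = 2*pi*3.322e-12*(6.7777e+06)^2/164.2 = 5.839438 m per revolution
N = H/da_rev = 58515.0000 m / 5.839438 m = 10020.6567 revolutions
P = 2*pi*sqrt(a^3/mu) = 5553.0903 s
lifetime = N*P = 10020.6567 * 5553.0903 = 5.5645611e+07 s = 644.0464 days
years = 644.0464 / 365.25 = 1.7633 years

1.7633 years


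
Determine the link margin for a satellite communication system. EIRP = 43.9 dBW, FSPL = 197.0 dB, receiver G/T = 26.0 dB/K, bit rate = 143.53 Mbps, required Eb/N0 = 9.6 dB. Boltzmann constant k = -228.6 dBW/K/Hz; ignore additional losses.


C/N0 = EIRP - FSPL + G/T - k = 43.9 - 197.0 + 26.0 - (-228.6)
C/N0 = 101.5000 dB-Hz
R_b = 143.53 Mbps = 1.4353e+08 bps -> 10*log10(R_b) = 81.5694 dB-Hz
Eb/N0 = C/N0 - 10*log10(R_b) = 101.5000 - 81.5694 = 19.9306 dB
Margin = Eb/N0 - Eb/N0_req = 19.9306 - 9.6 = 10.3306 dB (link closes)

10.3306 dB


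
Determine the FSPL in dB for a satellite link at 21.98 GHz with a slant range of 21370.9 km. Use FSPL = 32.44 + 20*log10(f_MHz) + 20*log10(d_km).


f = 21.98 GHz = 21980.0000 MHz
d = 21370.9 km
FSPL = 32.44 + 20*log10(21980.0000) + 20*log10(21370.9)
FSPL = 32.44 + 86.8406 + 86.5965
FSPL = 205.8770 dB

205.8770 dB


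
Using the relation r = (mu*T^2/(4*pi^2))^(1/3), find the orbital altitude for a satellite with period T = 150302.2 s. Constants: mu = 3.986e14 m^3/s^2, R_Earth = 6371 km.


T = 150302.2 s
r = (mu*T^2/(4*pi^2))^(1/3) = (3.986e14 * 150302.2^2 / (4*pi^2))^(1/3)
r = 6.1099278e+07 m = 61099.2779 km
alt = r - R_E = 61099.2779 - 6371 = 54728.2779 km

54728.2779 km


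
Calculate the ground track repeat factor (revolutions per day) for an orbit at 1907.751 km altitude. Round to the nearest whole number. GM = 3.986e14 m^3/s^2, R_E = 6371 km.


r = 8.278751e+06 m
T = 2*pi*sqrt(r^3/mu) = 7496.4984 s = 124.9416 min
revs/day = 1440 / 124.9416 = 11.5254
Rounded: 12 revolutions per day

12 revolutions per day


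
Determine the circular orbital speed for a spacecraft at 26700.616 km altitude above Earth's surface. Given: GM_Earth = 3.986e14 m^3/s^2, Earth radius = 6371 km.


r = R_E + alt = 6371.0 + 26700.616 = 33071.6160 km = 3.3071616e+07 m
v = sqrt(mu/r) = sqrt(3.986e14 / 3.3071616e+07) = 3471.6900 m/s = 3.4717 km/s

3.4717 km/s


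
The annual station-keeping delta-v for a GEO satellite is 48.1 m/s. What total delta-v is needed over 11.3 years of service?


dV = rate * years = 48.1 * 11.3
dV = 543.5300 m/s

543.5300 m/s


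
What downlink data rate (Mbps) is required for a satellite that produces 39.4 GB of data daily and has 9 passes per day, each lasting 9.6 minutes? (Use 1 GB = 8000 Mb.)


total contact time = 9 * 9.6 * 60 = 5184.0000 s
data = 39.4 GB = 315200.0000 Mb
rate = 315200.0000 / 5184.0000 = 60.8025 Mbps

60.8025 Mbps


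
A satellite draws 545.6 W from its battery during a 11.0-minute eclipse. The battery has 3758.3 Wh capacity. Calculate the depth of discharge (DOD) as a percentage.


E_used = P * t / 60 = 545.6 * 11.0 / 60 = 100.0267 Wh
DOD = E_used / E_total * 100 = 100.0267 / 3758.3 * 100
DOD = 2.6615 %

2.6615 %


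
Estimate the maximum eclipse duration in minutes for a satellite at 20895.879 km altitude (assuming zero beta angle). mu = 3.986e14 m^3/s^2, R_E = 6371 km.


r = 27266.8790 km
T = 746.8151 min
Eclipse fraction = arcsin(R_E/r)/pi = arcsin(6371.0000/27266.8790)/pi
= arcsin(0.2336534)/pi = 0.07506812
Eclipse duration = 0.07506812 * 746.8151 = 56.0620 min

56.0620 minutes


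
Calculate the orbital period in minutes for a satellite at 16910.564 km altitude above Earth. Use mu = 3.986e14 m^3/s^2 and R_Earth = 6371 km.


r = 23281.5640 km = 2.3281564e+07 m
T = 2*pi*sqrt(r^3/mu) = 2*pi*sqrt(1.2619335e+22 / 3.986e14)
T = 35353.2585 s = 589.2210 min

589.2210 minutes


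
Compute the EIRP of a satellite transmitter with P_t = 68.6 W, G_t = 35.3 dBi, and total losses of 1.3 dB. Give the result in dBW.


Pt = 68.6 W = 18.3632 dBW
EIRP = Pt_dBW + Gt - losses = 18.3632 + 35.3 - 1.3 = 52.3632 dBW

52.3632 dBW


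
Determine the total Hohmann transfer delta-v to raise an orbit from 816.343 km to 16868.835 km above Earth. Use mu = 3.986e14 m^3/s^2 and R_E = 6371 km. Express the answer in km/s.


r1 = 7187.3430 km = 7.187343e+06 m
r2 = 23239.8350 km = 2.3239835e+07 m
dv1 = sqrt(mu/r1)*(sqrt(2*r2/(r1+r2)) - 1) = 1757.1275 m/s
dv2 = sqrt(mu/r2)*(1 - sqrt(2*r1/(r1+r2))) = 1294.8863 m/s
total dv = |dv1| + |dv2| = 1757.1275 + 1294.8863 = 3052.0139 m/s = 3.0520 km/s

3.0520 km/s


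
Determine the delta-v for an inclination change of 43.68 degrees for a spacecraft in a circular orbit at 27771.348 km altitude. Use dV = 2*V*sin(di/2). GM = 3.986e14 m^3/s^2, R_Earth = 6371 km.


r = 34142.3480 km = 3.4142348e+07 m
V = sqrt(mu/r) = 3416.8189 m/s
di = 43.68 deg = 0.7623598 rad
dV = 2*V*sin(di/2) = 2*3416.8189*sin(0.3811799)
dV = 2542.2222 m/s = 2.5422 km/s

2.5422 km/s


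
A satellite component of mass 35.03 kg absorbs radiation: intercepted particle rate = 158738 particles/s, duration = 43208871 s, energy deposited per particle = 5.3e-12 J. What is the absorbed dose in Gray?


Total energy deposited = rate * time * E_per
  = 158738 * 43208871 * 5.3e-12 = 36.3521 J
Dose = E_total / mass = 36.3521 / 35.03
Dose = 1.0377 Gy

1.0377 Gy


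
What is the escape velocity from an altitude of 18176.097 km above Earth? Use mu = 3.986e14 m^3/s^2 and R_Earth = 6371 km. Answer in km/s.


r = 6371.0 + 18176.097 = 24547.0970 km = 2.4547097e+07 m
v_esc = sqrt(2*mu/r) = sqrt(2*3.986e14 / 2.4547097e+07)
v_esc = 5698.8021 m/s = 5.6988 km/s

5.6988 km/s


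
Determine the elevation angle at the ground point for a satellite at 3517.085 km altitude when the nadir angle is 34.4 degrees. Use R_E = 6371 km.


r = R_E + alt = 9888.0850 km
Law of sines in the satellite / Earth-center / ground-point triangle:
  sin(nadir)/R_E = sin(90 + el)/r  =>  cos(el) = (r/R_E)*sin(nadir)
cos(el) = (9888.0850 / 6371.0000) * sin(34.4 deg) = 0.8768548
el = arccos(0.8768548) = 28.7347 deg
(Earth-central angle = 90 - nadir - el = 26.8653 deg)

28.7347 degrees


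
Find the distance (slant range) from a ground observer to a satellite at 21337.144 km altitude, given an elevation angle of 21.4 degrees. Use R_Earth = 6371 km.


h = 21337.144 km, el = 21.4 deg
d = -R_E*sin(el) + sqrt((R_E*sin(el))^2 + 2*R_E*h + h^2)
d = -6371.0000*sin(0.3735005) + sqrt((6371.0000*0.3648768)^2 + 2*6371.0000*21337.144 + 21337.144^2)
d = 24741.1327 km

24741.1327 km


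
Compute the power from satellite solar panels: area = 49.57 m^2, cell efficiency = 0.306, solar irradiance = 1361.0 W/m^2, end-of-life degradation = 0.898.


P = area * eta * S * degradation
P = 49.57 * 0.306 * 1361.0 * 0.898
P = 18538.5092 W

18538.5092 W


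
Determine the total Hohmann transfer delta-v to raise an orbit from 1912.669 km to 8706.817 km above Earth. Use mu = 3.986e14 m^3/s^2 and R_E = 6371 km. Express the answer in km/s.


r1 = 8283.6690 km = 8.283669e+06 m
r2 = 15077.8170 km = 1.5077817e+07 m
dv1 = sqrt(mu/r1)*(sqrt(2*r2/(r1+r2)) - 1) = 944.4108 m/s
dv2 = sqrt(mu/r2)*(1 - sqrt(2*r1/(r1+r2))) = 811.7365 m/s
total dv = |dv1| + |dv2| = 944.4108 + 811.7365 = 1756.1473 m/s = 1.7561 km/s

1.7561 km/s


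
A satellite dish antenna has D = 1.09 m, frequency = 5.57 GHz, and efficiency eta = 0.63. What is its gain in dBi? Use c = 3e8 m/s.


lambda = c/f = 3e8 / 5.57e+09 = 0.05385996 m
G = eta*(pi*D/lambda)^2 = 0.63*(pi*1.09/0.05385996)^2
G = 2546.6026 (linear)
G = 10*log10(2546.6026) = 34.0596 dBi

34.0596 dBi


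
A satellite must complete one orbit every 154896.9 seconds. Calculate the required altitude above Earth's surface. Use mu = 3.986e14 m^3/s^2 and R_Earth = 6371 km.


T = 154896.9 s
r = (mu*T^2/(4*pi^2))^(1/3) = (3.986e14 * 154896.9^2 / (4*pi^2))^(1/3)
r = 6.2338211e+07 m = 62338.2113 km
alt = r - R_E = 62338.2113 - 6371 = 55967.2113 km

55967.2113 km


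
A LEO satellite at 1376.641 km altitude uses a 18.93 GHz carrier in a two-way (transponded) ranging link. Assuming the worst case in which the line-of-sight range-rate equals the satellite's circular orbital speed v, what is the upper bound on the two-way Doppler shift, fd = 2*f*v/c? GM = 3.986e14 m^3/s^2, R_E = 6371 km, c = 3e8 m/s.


r = 7.747641e+06 m
v = sqrt(mu/r) = 7172.7204 m/s (worst-case radial velocity)
f = 18.93 GHz = 1.893e+10 Hz
fd = 2*f*v/c = 2*1.893e+10*7172.7204/3.0e+08
fd = 905197.3163 Hz

905197.3163 Hz


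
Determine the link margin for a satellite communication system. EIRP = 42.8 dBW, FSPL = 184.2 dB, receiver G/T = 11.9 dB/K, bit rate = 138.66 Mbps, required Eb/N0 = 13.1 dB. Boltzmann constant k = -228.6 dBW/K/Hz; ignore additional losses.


C/N0 = EIRP - FSPL + G/T - k = 42.8 - 184.2 + 11.9 - (-228.6)
C/N0 = 99.1000 dB-Hz
R_b = 138.66 Mbps = 1.3866e+08 bps -> 10*log10(R_b) = 81.4195 dB-Hz
Eb/N0 = C/N0 - 10*log10(R_b) = 99.1000 - 81.4195 = 17.6805 dB
Margin = Eb/N0 - Eb/N0_req = 17.6805 - 13.1 = 4.5805 dB (link closes)

4.5805 dB


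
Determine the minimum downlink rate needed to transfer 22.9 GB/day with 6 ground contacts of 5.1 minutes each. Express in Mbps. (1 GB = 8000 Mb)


total contact time = 6 * 5.1 * 60 = 1836.0000 s
data = 22.9 GB = 183200.0000 Mb
rate = 183200.0000 / 1836.0000 = 99.7821 Mbps

99.7821 Mbps


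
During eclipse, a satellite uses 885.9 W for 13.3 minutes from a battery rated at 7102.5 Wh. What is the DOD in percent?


E_used = P * t / 60 = 885.9 * 13.3 / 60 = 196.3745 Wh
DOD = E_used / E_total * 100 = 196.3745 / 7102.5 * 100
DOD = 2.7649 %

2.7649 %


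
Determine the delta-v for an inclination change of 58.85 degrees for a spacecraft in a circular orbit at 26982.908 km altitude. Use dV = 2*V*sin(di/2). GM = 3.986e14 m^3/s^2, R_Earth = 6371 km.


r = 33353.9080 km = 3.3353908e+07 m
V = sqrt(mu/r) = 3456.9674 m/s
di = 58.85 deg = 1.0271 rad
dV = 2*V*sin(di/2) = 2*3456.9674*sin(0.5135631)
dV = 3396.7045 m/s = 3.3967 km/s

3.3967 km/s


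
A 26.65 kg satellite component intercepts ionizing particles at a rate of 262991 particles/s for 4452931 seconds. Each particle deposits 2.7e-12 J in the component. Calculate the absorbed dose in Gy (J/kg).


Total energy deposited = rate * time * E_per
  = 262991 * 4452931 * 2.7e-12 = 3.1619 J
Dose = E_total / mass = 3.1619 / 26.65
Dose = 0.1186461 Gy

0.1186 Gy


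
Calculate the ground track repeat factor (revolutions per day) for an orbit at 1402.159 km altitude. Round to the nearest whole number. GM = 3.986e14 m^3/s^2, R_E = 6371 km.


r = 7.773159e+06 m
T = 2*pi*sqrt(r^3/mu) = 6820.3639 s = 113.6727 min
revs/day = 1440 / 113.6727 = 12.6679
Rounded: 13 revolutions per day

13 revolutions per day


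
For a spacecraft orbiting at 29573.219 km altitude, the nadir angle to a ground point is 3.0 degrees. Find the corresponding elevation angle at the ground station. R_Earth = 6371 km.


r = R_E + alt = 35944.2190 km
Law of sines in the satellite / Earth-center / ground-point triangle:
  sin(nadir)/R_E = sin(90 + el)/r  =>  cos(el) = (r/R_E)*sin(nadir)
cos(el) = (35944.2190 / 6371.0000) * sin(3.0 deg) = 0.2952716
el = arccos(0.2952716) = 72.8262 deg
(Earth-central angle = 90 - nadir - el = 14.1738 deg)

72.8262 degrees


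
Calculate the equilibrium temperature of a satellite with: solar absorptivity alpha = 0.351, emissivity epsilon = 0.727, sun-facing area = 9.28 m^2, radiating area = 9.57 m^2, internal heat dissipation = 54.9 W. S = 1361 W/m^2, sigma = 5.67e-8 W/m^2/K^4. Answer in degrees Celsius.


Numerator = alpha*S*A_sun + Q_int = 0.351*1361*9.28 + 54.9 = 4488.0581 W
Denominator = eps*sigma*A_rad = 0.727*5.67e-8*9.57 = 3.9448401e-07 W/K^4
T^4 = 1.1377034e+10 K^4
T = 326.5933 K = 53.4433 C

53.4433 degrees Celsius


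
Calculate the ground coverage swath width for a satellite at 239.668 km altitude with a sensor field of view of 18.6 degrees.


FOV = 18.6 deg = 0.3246312 rad
swath = 2 * alt * tan(FOV/2) = 2 * 239.668 * tan(0.1623156)
swath = 2 * 239.668 * 0.1637563
swath = 78.4943 km

78.4943 km


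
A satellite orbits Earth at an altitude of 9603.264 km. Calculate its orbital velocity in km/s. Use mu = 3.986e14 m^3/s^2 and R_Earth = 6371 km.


r = R_E + alt = 6371.0 + 9603.264 = 15974.2640 km = 1.5974264e+07 m
v = sqrt(mu/r) = sqrt(3.986e14 / 1.5974264e+07) = 4995.2614 m/s = 4.9953 km/s

4.9953 km/s


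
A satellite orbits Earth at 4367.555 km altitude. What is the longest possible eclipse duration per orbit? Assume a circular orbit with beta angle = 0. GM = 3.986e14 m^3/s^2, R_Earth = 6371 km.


r = 10738.5550 km
T = 184.5775 min
Eclipse fraction = arcsin(R_E/r)/pi = arcsin(6371.0000/10738.5550)/pi
= arcsin(0.5932828)/pi = 0.2021684
Eclipse duration = 0.2021684 * 184.5775 = 37.3157 min

37.3157 minutes
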